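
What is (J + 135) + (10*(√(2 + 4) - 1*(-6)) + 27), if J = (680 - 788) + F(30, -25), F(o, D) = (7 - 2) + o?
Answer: 149 + 10*√6 ≈ 173.49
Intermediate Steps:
F(o, D) = 5 + o
J = -73 (J = (680 - 788) + (5 + 30) = -108 + 35 = -73)
(J + 135) + (10*(√(2 + 4) - 1*(-6)) + 27) = (-73 + 135) + (10*(√(2 + 4) - 1*(-6)) + 27) = 62 + (10*(√6 + 6) + 27) = 62 + (10*(6 + √6) + 27) = 62 + ((60 + 10*√6) + 27) = 62 + (87 + 10*√6) = 149 + 10*√6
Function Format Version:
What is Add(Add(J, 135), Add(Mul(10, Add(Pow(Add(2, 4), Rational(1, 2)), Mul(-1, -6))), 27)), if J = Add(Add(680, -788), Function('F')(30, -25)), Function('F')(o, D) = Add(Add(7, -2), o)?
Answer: Add(149, Mul(10, Pow(6, Rational(1, 2)))) ≈ 173.49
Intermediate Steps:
Function('F')(o, D) = Add(5, o)
J = -73 (J = Add(Add(680, -788), Add(5, 30)) = Add(-108, 35) = -73)
Add(Add(J, 135), Add(Mul(10, Add(Pow(Add(2, 4), Rational(1, 2)), Mul(-1, -6))), 27)) = Add(Add(-73, 135), Add(Mul(10, Add(Pow(Add(2, 4), Rational(1, 2)), Mul(-1, -6))), 27)) = Add(62, Add(Mul(10, Add(Pow(6, Rational(1, 2)), 6)), 27)) = Add(62, Add(Mul(10, Add(6, Pow(6, Rational(1, 2)))), 27)) = Add(62, Add(Add(60, Mul(10, Pow(6, Rational(1, 2)))), 27)) = Add(62, Add(87, Mul(10, Pow(6, Rational(1, 2))))) = Add(149, Mul(10, Pow(6, Rational(1, 2))))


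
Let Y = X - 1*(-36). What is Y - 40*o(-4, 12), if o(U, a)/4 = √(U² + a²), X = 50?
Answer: 86 - 640*√10 ≈ -1937.9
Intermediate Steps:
o(U, a) = 4*√(U² + a²)
Y = 86 (Y = 50 - 1*(-36) = 50 + 36 = 86)
Y - 40*o(-4, 12) = 86 - 160*√((-4)² + 12²) = 86 - 160*√(16 + 144) = 86 - 160*√160 = 86 - 160*4*√10 = 86 - 640*√10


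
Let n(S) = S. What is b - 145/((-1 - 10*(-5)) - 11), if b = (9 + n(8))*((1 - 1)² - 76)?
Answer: -49241/38 ≈ -1295.8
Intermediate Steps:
b = -1292 (b = (9 + 8)*((1 - 1)² - 76) = 17*(0² - 76) = 17*(0 - 76) = 17*(-76) = -1292)
b - 145/((-1 - 10*(-5)) - 11) = -1292 - 145/((-1 - 10*(-5)) - 11) = -1292 - 145/((-1 - 2*(-25)) - 11) = -1292 - 145/((-1 + 50) - 11) = -1292 - 145/(49 - 11) = -1292 - 145/38 = -49241/38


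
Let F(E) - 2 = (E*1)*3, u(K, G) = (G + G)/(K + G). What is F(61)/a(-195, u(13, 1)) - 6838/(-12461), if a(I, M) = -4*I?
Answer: 1527785/1943916 ≈ 0.78593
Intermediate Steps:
u(K, G) = 2*G/(G + K) (u(K, G) = (2*G)/(G + K) = 2*G/(G + K))
F(E) = 2 + 3*E (F(E) = 2 + (E*1)*3 = 2 + E*3 = 2 + 3*E)
F(61)/a(-195, u(13, 1)) - 6838/(-12461) = (2 + 3*61)/((-4*(-195))) - 6838/(-12461) = (2 + 183)/780 - 6838*(-1/12461) = 185*(1/780) + 6838/12461 = 37/156 + 6838/12461 = 1527785/1943916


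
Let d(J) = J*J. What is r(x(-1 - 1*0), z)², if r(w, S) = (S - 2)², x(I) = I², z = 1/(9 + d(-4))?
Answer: 5764801/390625 ≈ 14.758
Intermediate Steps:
d(J) = J²
z = 1/25 (z = 1/(9 + (-4)²) = 1/(9 + 16) = 1/25 ≈ 0.040000)
r(w, S) = (-2 + S)²
r(x(-1 - 1*0), z)² = ((-2 + 1/25)²)² = ((-49/25)²)² = (2401/625)² = 5764801/390625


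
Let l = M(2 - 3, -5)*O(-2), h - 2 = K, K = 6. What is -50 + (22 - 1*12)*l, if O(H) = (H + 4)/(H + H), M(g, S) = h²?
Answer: -370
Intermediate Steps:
h = 8 (h = 2 + 6 = 8)
M(g, S) = 64 (M(g, S) = 8² = 64)
O(H) = (4 + H)/(2*H) (O(H) = (4 + H)/((2*H)) = (4 + H)*(1/(2*H)) = (4 + H)/(2*H))
l = -32 (l = 64*((½)*(4 - 2)/(-2)) = 64*((½)*(-½)*2) = 64*(-½) = -32)
-50 + (22 - 1*12)*l = -50 + (22 - 1*12)*(-32) = -50 + (22 - 12)*(-32) = -50 + 10*(-32) = -50 - 320 = -370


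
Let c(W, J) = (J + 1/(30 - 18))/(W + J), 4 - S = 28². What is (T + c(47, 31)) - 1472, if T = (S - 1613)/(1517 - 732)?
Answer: -1083513763/734760 ≈ -1474.7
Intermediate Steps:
S = -780 (S = 4 - 1*28² = 4 - 1*784 = 4 - 784 = -780)
c(W, J) = (1/12 + J)/(J + W) (c(W, J) = (J + 1/12)/(J + W) = (1/12 + J)/(J + W))
T = -2393/785 (T = (-780 - 1613)/(1517 - 732) = -2393/785 ≈ -3.0484)
(T + c(47, 31)) - 1472 = (-2393/785 + (1/12 + 31)/(31 + 47)) - 1472 = (-2393/785 + (373/12)/78) - 1472 = (-2393/785 + (1/78)*(373/12)) - 1472 = (-2393/785 + 373/936) - 1472 = -1947043/734760 - 1472 = -1083513763/734760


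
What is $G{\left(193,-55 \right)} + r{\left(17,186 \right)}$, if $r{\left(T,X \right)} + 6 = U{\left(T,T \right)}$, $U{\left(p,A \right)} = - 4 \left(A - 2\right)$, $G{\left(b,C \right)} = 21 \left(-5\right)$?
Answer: $-171$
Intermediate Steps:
$G{\left(b,C \right)} = -105$
$U{\left(p,A \right)} = 8 - 4 A$ ($U{\left(p,A \right)} = - 4 \left(-2 + A\right) = 8 - 4 A$)
$r{\left(T,X \right)} = 2 - 4 T$ ($r{\left(T,X \right)} = -6 - \left(-8 + 4 T\right) = 2 - 4 T$)
$G{\left(193,-55 \right)} + r{\left(17,186 \right)} = -105 + \left(2 - 68\right) = -105 - 66 = -171$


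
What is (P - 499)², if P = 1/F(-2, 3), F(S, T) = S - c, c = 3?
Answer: 6230016/25 ≈ 2.4920e+5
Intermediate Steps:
F(S, T) = -3 + S (F(S, T) = S - 1*3 = S - 3 = -3 + S)
P = -⅕ (P = 1/(-3 - 2) = 1/(-5) = -⅕ ≈ -0.20000)
(P - 499)² = (-⅕ - 499)² = (-2496/5)² = 6230016/25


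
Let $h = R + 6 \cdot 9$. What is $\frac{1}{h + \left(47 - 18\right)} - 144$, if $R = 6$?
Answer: $- \frac{12815}{89} \approx -143.99$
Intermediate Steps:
$h = 60$ ($h = 6 + 6 \cdot 9 = 6 + 54 = 60$)
$\frac{1}{h + \left(47 - 18\right)} - 144 = \frac{1}{60 + \left(47 - 18\right)} - 144 = \frac{1}{60 + 29} - 144 = \frac{1}{89} - 144 = - \frac{12815}{89}$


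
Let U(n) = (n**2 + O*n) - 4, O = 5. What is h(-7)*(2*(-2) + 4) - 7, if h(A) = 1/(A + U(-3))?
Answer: -7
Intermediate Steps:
U(n) = -4 + n**2 + 5*n (U(n) = (n**2 + 5*n) - 4 = -4 + n**2 + 5*n)
h(A) = 1/(-10 + A) (h(A) = 1/(A + (-4 + (-3)**2 + 5*(-3))) = 1/(A + (-4 + 9 - 15)) = 1/(A - 10) = 1/(-10 + A))
h(-7)*(2*(-2) + 4) - 7 = (2*(-2) + 4)/(-10 - 7) - 7 = (-4 + 4)/(-17) - 7 = -1/17*0 - 7 = 0 - 7 = -7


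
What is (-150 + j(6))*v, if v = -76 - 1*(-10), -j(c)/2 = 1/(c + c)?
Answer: 9911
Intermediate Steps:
j(c) = -1/c (j(c) = -2/(c + c) = -2*1/(2*c) = -1/c)
v = -66 (v = -76 + 10 = -66)
(-150 + j(6))*v = (-150 - 1/6)*(-66) = (-150 - 1*⅙)*(-66) = (-150 - ⅙)*(-66) = -901/6*(-66) = 9911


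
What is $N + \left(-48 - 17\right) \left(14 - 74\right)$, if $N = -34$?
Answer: $3866$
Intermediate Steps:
$N + \left(-48 - 17\right) \left(14 - 74\right) = -34 + \left(-48 - 17\right) \left(14 - 74\right) = -34 - -3900 = -34 + 3900 = 3866$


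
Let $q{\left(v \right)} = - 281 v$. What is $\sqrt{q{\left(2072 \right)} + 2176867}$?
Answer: $\sqrt{1594635} \approx 1262.8$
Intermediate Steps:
$\sqrt{q{\left(2072 \right)} + 2176867} = \sqrt{\left(-281\right) 2072 + 2176867} = \sqrt{-582232 + 2176867} = \sqrt{1594635}$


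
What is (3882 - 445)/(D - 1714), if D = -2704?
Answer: -3437/4418 ≈ -0.77795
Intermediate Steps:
(3882 - 445)/(D - 1714) = (3882 - 445)/(-2704 - 1714) = 3437/(-4418) = 3437*(-1/4418) = -3437/4418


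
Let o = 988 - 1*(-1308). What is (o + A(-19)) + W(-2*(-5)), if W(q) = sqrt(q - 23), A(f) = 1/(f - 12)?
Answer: 71175/31 + I*sqrt(13) ≈ 2296.0 + 3.6056*I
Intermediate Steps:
A(f) = 1/(-12 + f)
o = 2296 (o = 988 + 1308 = 2296)
W(q) = sqrt(-23 + q)
(o + A(-19)) + W(-2*(-5)) = (2296 + 1/(-12 - 19)) + sqrt(-23 - 2*(-5)) = (2296 + 1/(-31)) + sqrt(-23 + 10) = (2296 - 1/31) + sqrt(-13) = 71175/31 + I*sqrt(13)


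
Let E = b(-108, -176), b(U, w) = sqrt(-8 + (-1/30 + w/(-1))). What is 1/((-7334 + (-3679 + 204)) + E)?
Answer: -324270/3505029391 - sqrt(151170)/3505029391 ≈ -9.2627e-5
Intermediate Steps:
b(U, w) = sqrt(-241/30 - w) (b(U, w) = sqrt(-8 + (-1*1/30 + w*(-1))) = sqrt(-8 + (-1/30 - w)) = sqrt(-241/30 - w))
E = sqrt(151170)/30 (E = sqrt(-7230 - 900*(-176))/30 = sqrt(-7230 + 158400)/30 = sqrt(151170)/30 ≈ 12.960)
1/((-7334 + (-3679 + 204)) + E) = 1/((-7334 + (-3679 + 204)) + sqrt(151170)/30) = 1/((-7334 - 3475) + sqrt(151170)/30) = 1/(-10809 + sqrt(151170)/30)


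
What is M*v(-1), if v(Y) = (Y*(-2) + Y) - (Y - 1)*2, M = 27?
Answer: 135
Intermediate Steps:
v(Y) = 2 - 3*Y (v(Y) = (-2*Y + Y) - (-1 + Y)*2 = -Y - (-2 + 2*Y) = -Y + (2 - 2*Y) = 2 - 3*Y)
M*v(-1) = 27*(2 - 3*(-1)) = 27*(2 + 3) = 27*5 = 135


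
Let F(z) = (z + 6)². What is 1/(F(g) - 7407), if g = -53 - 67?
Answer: 1/5589 ≈ 0.00017892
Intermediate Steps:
g = -120
F(z) = (6 + z)²
1/(F(g) - 7407) = 1/((6 - 120)² - 7407) = 1/((-114)² - 7407) = 1/(12996 - 7407) = 1/5589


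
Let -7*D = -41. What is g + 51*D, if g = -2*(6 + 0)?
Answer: 2007/7 ≈ 286.71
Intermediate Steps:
D = 41/7 (D = -⅐*(-41) = 41/7 ≈ 5.8571)
g = -12 (g = -2*6 = -12)
g + 51*D = -12 + 51*(41/7) = -12 + 2091/7 = 2007/7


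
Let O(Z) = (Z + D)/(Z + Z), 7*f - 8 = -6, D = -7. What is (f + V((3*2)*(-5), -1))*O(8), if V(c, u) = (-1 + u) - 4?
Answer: -5/14 ≈ -0.35714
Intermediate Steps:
f = 2/7 (f = 8/7 + (⅐)*(-6) = 8/7 - 6/7 = 2/7 ≈ 0.28571)
O(Z) = (-7 + Z)/(2*Z) (O(Z) = (Z - 7)/(Z + Z) = (-7 + Z)/((2*Z)) = (-7 + Z)*(1/(2*Z)) = (-7 + Z)/(2*Z))
V(c, u) = -5 + u
(f + V((3*2)*(-5), -1))*O(8) = (2/7 + (-5 - 1))*((½)*(-7 + 8)/8) = (2/7 - 6)*((½)*(⅛)*1) = -40/7*1/16 = -5/14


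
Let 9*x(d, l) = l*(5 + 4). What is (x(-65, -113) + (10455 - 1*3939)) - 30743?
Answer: -24340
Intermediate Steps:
x(d, l) = l (x(d, l) = (l*(5 + 4))/9 = (l*9)/9 = (9*l)/9 = l)
(x(-65, -113) + (10455 - 1*3939)) - 30743 = (-113 + (10455 - 1*3939)) - 30743 = (-113 + (10455 - 3939)) - 30743 = (-113 + 6516) - 30743 = 6403 - 30743 = -24340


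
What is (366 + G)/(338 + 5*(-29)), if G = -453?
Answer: -87/193 ≈ -0.45078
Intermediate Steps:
(366 + G)/(338 + 5*(-29)) = (366 - 453)/(338 + 5*(-29)) = -87/(338 - 145) = -87/193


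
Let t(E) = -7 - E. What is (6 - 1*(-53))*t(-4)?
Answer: -177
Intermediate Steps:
(6 - 1*(-53))*t(-4) = (6 - 1*(-53))*(-7 - 1*(-4)) = (6 + 53)*(-7 + 4) = 59*(-3) = -177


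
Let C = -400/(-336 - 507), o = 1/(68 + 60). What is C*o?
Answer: 25/6744 ≈ 0.0037070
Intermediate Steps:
o = 1/128 ≈ 0.0078125
C = 400/843 (C = -400/(-843) = -400*(-1/843) = 400/843 ≈ 0.47450)
C*o = (400/843)*(1/128) = 25/6744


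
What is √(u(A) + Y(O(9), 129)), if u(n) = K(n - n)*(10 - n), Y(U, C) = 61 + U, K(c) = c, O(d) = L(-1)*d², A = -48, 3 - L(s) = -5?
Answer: √709 ≈ 26.627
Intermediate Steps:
L(s) = 8 (L(s) = 3 - 1*(-5) = 3 + 5 = 8)
O(d) = 8*d²
u(n) = 0 (u(n) = (n - n)*(10 - n) = 0*(10 - n) = 0)
√(u(A) + Y(O(9), 129)) = √(0 + (61 + 8*9²)) = √(0 + (61 + 8*81)) = √(0 + (61 + 648)) = √(0 + 709) = √709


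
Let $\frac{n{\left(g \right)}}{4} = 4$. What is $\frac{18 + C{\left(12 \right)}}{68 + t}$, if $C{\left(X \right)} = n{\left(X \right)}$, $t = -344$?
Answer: $- \frac{17}{138} \approx -0.12319$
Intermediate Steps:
$n{\left(g \right)} = 16$ ($n{\left(g \right)} = 4 \cdot 4 = 16$)
$C{\left(X \right)} = 16$
$\frac{18 + C{\left(12 \right)}}{68 + t} = \frac{18 + 16}{68 - 344} = \frac{34}{-276} = 34 \left(- \frac{1}{276}\right) = - \frac{17}{138}$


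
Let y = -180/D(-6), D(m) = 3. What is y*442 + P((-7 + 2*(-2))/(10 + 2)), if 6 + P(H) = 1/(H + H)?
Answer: -291792/11 ≈ -26527.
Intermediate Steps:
P(H) = -6 + 1/(2*H) (P(H) = -6 + 1/(H + H) = -6 + 1/(2*H))
y = -60 (y = -180/3 = -180*⅓ = -60)
y*442 + P((-7 + 2*(-2))/(10 + 2)) = -60*442 + (-6 + 1/(2*(((-7 + 2*(-2))/(10 + 2))))) = -26520 + (-6 + 1/(2*(((-7 - 4)/12)))) = -26520 + (-6 + 1/(2*((-11*1/12)))) = -26520 + (-6 + 1/(2*(-11/12))) = -26520 + (-6 + (½)*(-12/11)) = -26520 + (-6 - 6/11) = -26520 - 72/11 = -291792/11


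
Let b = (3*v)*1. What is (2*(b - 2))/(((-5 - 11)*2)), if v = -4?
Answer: 7/8 ≈ 0.87500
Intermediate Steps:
b = -12 (b = (3*(-4))*1 = -12*1 = -12)
(2*(b - 2))/(((-5 - 11)*2)) = (2*(-12 - 2))/(((-5 - 11)*2)) = (2*(-14))/((-16*2)) = -28/(-32) = -28*(-1/32) = 7/8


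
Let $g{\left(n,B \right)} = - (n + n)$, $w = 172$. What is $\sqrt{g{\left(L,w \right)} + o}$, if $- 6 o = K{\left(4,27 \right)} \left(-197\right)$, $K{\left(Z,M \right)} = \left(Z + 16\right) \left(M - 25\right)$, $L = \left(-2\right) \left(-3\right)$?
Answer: $\frac{8 \sqrt{183}}{3} \approx 36.074$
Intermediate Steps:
$L = 6$
$K{\left(Z,M \right)} = \left(-25 + M\right) \left(16 + Z\right)$ ($K{\left(Z,M \right)} = \left(16 + Z\right) \left(-25 + M\right) = \left(-25 + M\right) \left(16 + Z\right)$)
$o = \frac{3940}{3}$ ($o = - \frac{\left(-400 - 100 + 16 \cdot 27 + 27 \cdot 4\right) \left(-197\right)}{6} = - \frac{\left(-400 - 100 + 432 + 108\right) \left(-197\right)}{6} = - \frac{40 \left(-197\right)}{6} = \left(- \frac{1}{6}\right) \left(-7880\right) = \frac{3940}{3} \approx 1313.3$)
$g{\left(n,B \right)} = - 2 n$
$\sqrt{g{\left(L,w \right)} + o} = \sqrt{\left(-2\right) 6 + \frac{3940}{3}} = \sqrt{-12 + \frac{3940}{3}} = \sqrt{\frac{3904}{3}} = \frac{8 \sqrt{183}}{3}$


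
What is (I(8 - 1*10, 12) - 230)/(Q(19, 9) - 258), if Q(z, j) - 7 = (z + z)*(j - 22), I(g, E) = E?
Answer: 218/745 ≈ 0.29262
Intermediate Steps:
Q(z, j) = 7 + 2*z*(-22 + j) (Q(z, j) = 7 + (z + z)*(j - 22) = 7 + (2*z)*(-22 + j) = 7 + 2*z*(-22 + j))
(I(8 - 1*10, 12) - 230)/(Q(19, 9) - 258) = (12 - 230)/((7 - 44*19 + 2*9*19) - 258) = -218/((7 - 836 + 342) - 258) = -218/(-487 - 258) = -218/(-745) = -218*(-1/745) = 218/745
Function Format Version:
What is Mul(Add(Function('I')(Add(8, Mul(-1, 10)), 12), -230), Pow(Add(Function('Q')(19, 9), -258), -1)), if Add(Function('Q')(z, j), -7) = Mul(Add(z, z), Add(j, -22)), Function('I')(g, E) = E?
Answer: Rational(218, 745) ≈ 0.29262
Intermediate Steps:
Function('Q')(z, j) = Add(7, Mul(2, z, Add(-22, j))) (Function('Q')(z, j) = Add(7, Mul(Add(z, z), Add(j, -22))) = Add(7, Mul(Mul(2, z), Add(-22, j))) = Add(7, Mul(2, z, Add(-22, j))))
Mul(Add(Function('I')(Add(8, Mul(-1, 10)), 12), -230), Pow(Add(Function('Q')(19, 9), -258), -1)) = Mul(Add(12, -230), Pow(Add(Add(7, Mul(-44, 19), Mul(2, 9, 19)), -258), -1)) = Mul(-218, Pow(Add(Add(7, -836, 342), -258), -1)) = Mul(-218, Pow(Add(-487, -258), -1)) = Mul(-218, Pow(-745, -1)) = Mul(-218, Rational(-1, 745)) = Rational(218, 745)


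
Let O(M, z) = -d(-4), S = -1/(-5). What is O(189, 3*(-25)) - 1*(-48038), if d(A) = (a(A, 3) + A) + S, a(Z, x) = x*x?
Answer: 240164/5 ≈ 48033.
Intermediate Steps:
a(Z, x) = x²
S = ⅕ (S = -1*(-⅕) = ⅕ ≈ 0.20000)
d(A) = 46/5 + A (d(A) = (3² + A) + ⅕ = (9 + A) + ⅕ = 46/5 + A)
O(M, z) = -26/5 (O(M, z) = -(46/5 - 4) = -1*26/5 = -26/5)
O(189, 3*(-25)) - 1*(-48038) = -26/5 - 1*(-48038) = -26/5 + 48038 = 240164/5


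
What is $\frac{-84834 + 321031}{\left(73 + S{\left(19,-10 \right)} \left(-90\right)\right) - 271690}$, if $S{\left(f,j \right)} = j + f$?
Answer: $- \frac{236197}{272427} \approx -0.86701$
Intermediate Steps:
$S{\left(f,j \right)} = f + j$
$\frac{-84834 + 321031}{\left(73 + S{\left(19,-10 \right)} \left(-90\right)\right) - 271690} = \frac{-84834 + 321031}{\left(73 + \left(19 - 10\right) \left(-90\right)\right) - 271690} = \frac{236197}{\left(73 + 9 \left(-90\right)\right) - 271690} = \frac{236197}{\left(73 - 810\right) - 271690} = \frac{236197}{-737 - 271690} = \frac{236197}{-272427} = 236197 \left(- \frac{1}{272427}\right) = - \frac{236197}{272427}$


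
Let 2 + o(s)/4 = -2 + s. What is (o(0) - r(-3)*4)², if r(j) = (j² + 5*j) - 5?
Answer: 784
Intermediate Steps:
o(s) = -16 + 4*s (o(s) = -8 + 4*(-2 + s) = -8 + (-8 + 4*s) = -16 + 4*s)
r(j) = -5 + j² + 5*j
(o(0) - r(-3)*4)² = ((-16 + 4*0) - (-5 + (-3)² + 5*(-3))*4)² = ((-16 + 0) - (-5 + 9 - 15)*4)² = (-16 - (-11)*4)² = (-16 - 1*(-44))² = (-16 + 44)² = 28² = 784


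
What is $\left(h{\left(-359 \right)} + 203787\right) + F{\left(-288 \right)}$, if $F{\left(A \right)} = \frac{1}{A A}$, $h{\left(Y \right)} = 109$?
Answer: $\frac{16911949825}{82944} \approx 2.039 \cdot 10^{5}$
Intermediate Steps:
$F{\left(A \right)} = \frac{1}{A^{2}}$
$\left(h{\left(-359 \right)} + 203787\right) + F{\left(-288 \right)} = \left(109 + 203787\right) + \frac{1}{82944} = 203896 + \frac{1}{82944} = \frac{16911949825}{82944}$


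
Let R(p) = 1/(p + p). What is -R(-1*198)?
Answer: 1/396 ≈ 0.0025253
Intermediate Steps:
R(p) = 1/(2*p)
-R(-1*198) = -1/(2*((-1*198))) = -1/(2*(-198)) = -(-1)/(2*198) = -1*(-1/396) = 1/396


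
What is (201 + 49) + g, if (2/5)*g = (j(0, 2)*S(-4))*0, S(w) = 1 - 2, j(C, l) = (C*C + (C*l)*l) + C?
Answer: 250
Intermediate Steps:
j(C, l) = C + C² + C*l² (j(C, l) = (C² + C*l²) + C = C + C² + C*l²)
S(w) = -1
g = 0 (g = 5*(((0*(1 + 0 + 2²))*(-1))*0)/2 = 5*(((0*(1 + 0 + 4))*(-1))*0)/2 = 5*(((0*5)*(-1))*0)/2 = 5*((0*(-1))*0)/2 = 5*(0*0)/2 = (5/2)*0 = 0)
(201 + 49) + g = (201 + 49) + 0 = 250 + 0 = 250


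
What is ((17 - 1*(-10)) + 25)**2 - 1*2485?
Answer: 219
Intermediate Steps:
((17 - 1*(-10)) + 25)**2 - 1*2485 = ((17 + 10) + 25)**2 - 2485 = (27 + 25)**2 - 2485 = 52**2 - 2485 = 2704 - 2485 = 219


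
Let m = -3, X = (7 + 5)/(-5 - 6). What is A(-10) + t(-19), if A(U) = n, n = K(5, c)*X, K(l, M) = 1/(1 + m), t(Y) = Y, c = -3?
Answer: -203/11 ≈ -18.455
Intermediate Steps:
X = -12/11 (X = 12/(-11) = 12*(-1/11) = -12/11 ≈ -1.0909)
K(l, M) = -1/2 (K(l, M) = 1/(1 - 3) = 1/(-2) = -1/2)
n = 6/11 (n = -1/2*(-12/11) = 6/11 ≈ 0.54545)
A(U) = 6/11
A(-10) + t(-19) = 6/11 - 19 = -203/11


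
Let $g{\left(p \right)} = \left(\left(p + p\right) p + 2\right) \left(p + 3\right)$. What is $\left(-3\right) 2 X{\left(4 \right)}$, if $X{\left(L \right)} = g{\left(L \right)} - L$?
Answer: $-1404$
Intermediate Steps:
$g{\left(p \right)} = \left(2 + 2 p^{2}\right) \left(3 + p\right)$ ($g{\left(p \right)} = \left(2 p p + 2\right) \left(3 + p\right) = \left(2 p^{2} + 2\right) \left(3 + p\right) = \left(2 + 2 p^{2}\right) \left(3 + p\right)$)
$X{\left(L \right)} = 6 + L + 2 L^{3} + 6 L^{2}$ ($X{\left(L \right)} = \left(6 + 2 L + 2 L^{3} + 6 L^{2}\right) - L = 6 + L + 2 L^{3} + 6 L^{2}$)
$\left(-3\right) 2 X{\left(4 \right)} = \left(-3\right) 2 \left(6 + 4 + 2 \cdot 4^{3} + 6 \cdot 4^{2}\right) = - 6 \left(6 + 4 + 2 \cdot 64 + 6 \cdot 16\right) = - 6 \left(6 + 4 + 128 + 96\right) = \left(-6\right) 234 = -1404$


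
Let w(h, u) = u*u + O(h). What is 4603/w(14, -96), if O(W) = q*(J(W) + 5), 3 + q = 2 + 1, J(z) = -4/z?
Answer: 4603/9216 ≈ 0.49946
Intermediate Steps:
q = 0 (q = -3 + (2 + 1) = -3 + 3 = 0)
O(W) = 0 (O(W) = 0*(-4/W + 5) = 0*(5 - 4/W) = 0)
w(h, u) = u**2 (w(h, u) = u*u + 0 = u**2 + 0 = u**2)
4603/w(14, -96) = 4603/((-96)**2) = 4603/9216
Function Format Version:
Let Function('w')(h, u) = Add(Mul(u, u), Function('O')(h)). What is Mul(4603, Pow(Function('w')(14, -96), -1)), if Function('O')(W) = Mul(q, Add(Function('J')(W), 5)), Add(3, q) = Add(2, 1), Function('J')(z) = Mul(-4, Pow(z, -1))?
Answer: Rational(4603, 9216) ≈ 0.49946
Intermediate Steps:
q = 0 (q = Add(-3, Add(2, 1)) = Add(-3, 3) = 0)
Function('O')(W) = 0 (Function('O')(W) = Mul(0, Add(Mul(-4, Pow(W, -1)), 5)) = Mul(0, Add(5, Mul(-4, Pow(W, -1)))) = 0)
Function('w')(h, u) = Pow(u, 2) (Function('w')(h, u) = Add(Mul(u, u), 0) = Add(Pow(u, 2), 0) = Pow(u, 2))
Mul(4603, Pow(Function('w')(14, -96), -1)) = Mul(4603, Pow(Pow(-96, 2), -1)) = Mul(4603, Pow(9216, -1)) = Mul(4603, Rational(1, 9216)) = Rational(4603, 9216)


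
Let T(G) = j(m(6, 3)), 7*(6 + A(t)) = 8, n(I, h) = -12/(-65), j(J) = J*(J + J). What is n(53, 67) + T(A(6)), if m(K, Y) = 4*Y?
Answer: 18732/65 ≈ 288.18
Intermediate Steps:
j(J) = 2*J² (j(J) = J*(2*J) = 2*J²)
n(I, h) = 12/65 (n(I, h) = -12*(-1/65) = 12/65)
A(t) = -34/7 (A(t) = -6 + (⅐)*8 = -6 + 8/7 = -34/7)
T(G) = 288 (T(G) = 2*(4*3)² = 2*12² = 2*144 = 288)
n(53, 67) + T(A(6)) = 12/65 + 288 = 18732/65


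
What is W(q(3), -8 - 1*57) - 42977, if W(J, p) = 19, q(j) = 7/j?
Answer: -42958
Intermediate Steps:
W(q(3), -8 - 1*57) - 42977 = 19 - 42977 = -42958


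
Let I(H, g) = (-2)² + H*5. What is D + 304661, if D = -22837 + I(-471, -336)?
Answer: 279473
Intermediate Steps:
I(H, g) = 4 + 5*H
D = -25188 (D = -22837 + (4 + 5*(-471)) = -22837 + (4 - 2355) = -22837 - 2351 = -25188)
D + 304661 = -25188 + 304661 = 279473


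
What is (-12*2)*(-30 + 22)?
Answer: 192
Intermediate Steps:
(-12*2)*(-30 + 22) = -24*(-8) = 192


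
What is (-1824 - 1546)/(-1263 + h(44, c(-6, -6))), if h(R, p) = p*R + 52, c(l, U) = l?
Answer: 674/295 ≈ 2.2847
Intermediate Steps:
h(R, p) = 52 + R*p (h(R, p) = R*p + 52 = 52 + R*p)
(-1824 - 1546)/(-1263 + h(44, c(-6, -6))) = (-1824 - 1546)/(-1263 + (52 + 44*(-6))) = -3370/(-1263 + (52 - 264)) = -3370/(-1263 - 212) = -3370/(-1475) = -3370*(-1/1475) = 674/295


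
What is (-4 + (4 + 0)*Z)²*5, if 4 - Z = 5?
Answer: 320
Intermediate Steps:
Z = -1 (Z = 4 - 1*5 = 4 - 5 = -1)
(-4 + (4 + 0)*Z)²*5 = (-4 + (4 + 0)*(-1))²*5 = (-4 + 4*(-1))²*5 = (-4 - 4)²*5 = (-8)²*5 = 64*5 = 320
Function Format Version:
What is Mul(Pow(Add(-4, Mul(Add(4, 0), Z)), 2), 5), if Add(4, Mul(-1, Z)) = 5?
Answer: 320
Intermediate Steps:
Z = -1 (Z = Add(4, Mul(-1, 5)) = Add(4, -5) = -1)
Mul(Pow(Add(-4, Mul(Add(4, 0), Z)), 2), 5) = Mul(Pow(Add(-4, Mul(Add(4, 0), -1)), 2), 5) = Mul(Pow(Add(-4, Mul(4, -1)), 2), 5) = Mul(Pow(Add(-4, -4), 2), 5) = Mul(Pow(-8, 2), 5) = Mul(64, 5) = 320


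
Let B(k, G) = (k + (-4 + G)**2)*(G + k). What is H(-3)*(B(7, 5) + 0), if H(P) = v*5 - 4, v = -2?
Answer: -1344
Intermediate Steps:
H(P) = -14 (H(P) = -2*5 - 4 = -10 - 4 = -14)
B(k, G) = (G + k)*(k + (-4 + G)**2)
H(-3)*(B(7, 5) + 0) = -14*((7**2 + 5*7 + 5*(-4 + 5)**2 + 7*(-4 + 5)**2) + 0) = -14*((49 + 35 + 5*1**2 + 7*1**2) + 0) = -14*((49 + 35 + 5*1 + 7*1) + 0) = -14*((49 + 35 + 5 + 7) + 0) = -14*(96 + 0) = -14*96 = -1344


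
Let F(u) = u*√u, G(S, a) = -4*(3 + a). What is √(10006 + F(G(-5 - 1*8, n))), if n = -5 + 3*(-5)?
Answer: √(10006 + 136*√17) ≈ 102.79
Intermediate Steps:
n = -20 (n = -5 - 15 = -20)
G(S, a) = -12 - 4*a
F(u) = u^(3/2)
√(10006 + F(G(-5 - 1*8, n))) = √(10006 + (-12 - 4*(-20))^(3/2)) = √(10006 + (-12 + 80)^(3/2)) = √(10006 + 68^(3/2)) = √(10006 + 136*√17)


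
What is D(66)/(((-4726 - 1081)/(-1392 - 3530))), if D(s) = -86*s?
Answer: -27937272/5807 ≈ -4811.0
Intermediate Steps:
D(66)/(((-4726 - 1081)/(-1392 - 3530))) = (-86*66)/(((-4726 - 1081)/(-1392 - 3530))) = -5676/((-5807/(-4922))) = -5676/((-5807*(-1/4922))) = -5676/5807/4922 = -5676*4922/5807 = -27937272/5807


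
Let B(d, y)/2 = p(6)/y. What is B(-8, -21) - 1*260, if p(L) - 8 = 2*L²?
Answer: -5620/21 ≈ -267.62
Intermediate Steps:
p(L) = 8 + 2*L²
B(d, y) = 160/y (B(d, y) = 2*((8 + 2*6²)/y) = 2*((8 + 2*36)/y) = 2*((8 + 72)/y) = 2*(80/y) = 160/y)
B(-8, -21) - 1*260 = 160/(-21) - 1*260 = 160*(-1/21) - 260 = -160/21 - 260 = -5620/21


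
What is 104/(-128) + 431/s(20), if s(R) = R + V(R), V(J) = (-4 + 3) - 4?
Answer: 6701/240 ≈ 27.921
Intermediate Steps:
V(J) = -5 (V(J) = -1 - 4 = -5)
s(R) = -5 + R (s(R) = R - 5 = -5 + R)
104/(-128) + 431/s(20) = 104/(-128) + 431/(-5 + 20) = 104*(-1/128) + 431/15 = -13/16 + 431*(1/15) = -13/16 + 431/15 = 6701/240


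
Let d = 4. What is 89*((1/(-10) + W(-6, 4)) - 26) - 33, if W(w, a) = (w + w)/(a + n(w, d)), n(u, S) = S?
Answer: -12447/5 ≈ -2489.4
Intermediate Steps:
W(w, a) = 2*w/(4 + a) (W(w, a) = (w + w)/(a + 4) = (2*w)/(4 + a) = 2*w/(4 + a))
89*((1/(-10) + W(-6, 4)) - 26) - 33 = 89*((1/(-10) + 2*(-6)/(4 + 4)) - 26) - 33 = 89*((-1/10 + 2*(-6)/8) - 26) - 33 = 89*((-1/10 + 2*(-6)*(1/8)) - 26) - 33 = 89*((-1/10 - 3/2) - 26) - 33 = 89*(-8/5 - 26) - 33 = 89*(-138/5) - 33 = -12282/5 - 33 = -12447/5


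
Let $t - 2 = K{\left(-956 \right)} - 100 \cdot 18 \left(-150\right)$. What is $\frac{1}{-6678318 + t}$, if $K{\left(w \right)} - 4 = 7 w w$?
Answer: $- \frac{1}{10760} \approx -9.2937 \cdot 10^{-5}$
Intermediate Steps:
$K{\left(w \right)} = 4 + 7 w^{2}$ ($K{\left(w \right)} = 4 + 7 w w = 4 + 7 w^{2}$)
$t = 6667558$ ($t = 2 - \left(-4 - 6397552 + 100 \cdot 18 \left(-150\right)\right) = 2 + \left(\left(4 + 7 \cdot 913936\right) - 1800 \left(-150\right)\right) = 2 + \left(\left(4 + 6397552\right) - -270000\right) = 2 + \left(6397556 + 270000\right) = 2 + 6667556 = 6667558$)
$\frac{1}{-6678318 + t} = \frac{1}{-6678318 + 6667558} = \frac{1}{-10760} = - \frac{1}{10760}$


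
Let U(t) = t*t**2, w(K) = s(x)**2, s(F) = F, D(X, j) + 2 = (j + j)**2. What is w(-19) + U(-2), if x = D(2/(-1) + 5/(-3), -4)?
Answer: 3836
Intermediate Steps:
D(X, j) = -2 + 4*j**2 (D(X, j) = -2 + (j + j)**2 = -2 + (2*j)**2 = -2 + 4*j**2)
x = 62 (x = -2 + 4*(-4)**2 = -2 + 4*16 = -2 + 64 = 62)
w(K) = 3844 (w(K) = 62**2 = 3844)
U(t) = t**3
w(-19) + U(-2) = 3844 + (-2)**3 = 3844 - 8 = 3836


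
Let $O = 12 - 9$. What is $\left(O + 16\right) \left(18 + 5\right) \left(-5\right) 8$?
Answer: $-17480$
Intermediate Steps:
$O = 3$ ($O = 12 - 9 = 3$)
$\left(O + 16\right) \left(18 + 5\right) \left(-5\right) 8 = \left(3 + 16\right) \left(18 + 5\right) \left(-5\right) 8 = 19 \cdot 23 \left(-5\right) 8 = 437 \left(-5\right) 8 = \left(-2185\right) 8 = -17480$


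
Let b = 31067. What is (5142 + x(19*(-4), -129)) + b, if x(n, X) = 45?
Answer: 36254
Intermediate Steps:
(5142 + x(19*(-4), -129)) + b = (5142 + 45) + 31067 = 5187 + 31067 = 36254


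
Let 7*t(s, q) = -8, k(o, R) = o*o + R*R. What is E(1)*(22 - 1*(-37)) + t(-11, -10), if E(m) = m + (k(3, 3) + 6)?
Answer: 10317/7 ≈ 1473.9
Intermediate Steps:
k(o, R) = R² + o² (k(o, R) = o² + R² = R² + o²)
t(s, q) = -8/7 (t(s, q) = (⅐)*(-8) = -8/7)
E(m) = 24 + m (E(m) = m + ((3² + 3²) + 6) = m + ((9 + 9) + 6) = m + (18 + 6) = m + 24 = 24 + m)
E(1)*(22 - 1*(-37)) + t(-11, -10) = (24 + 1)*(22 - 1*(-37)) - 8/7 = 25*(22 + 37) - 8/7 = 25*59 - 8/7 = 1475 - 8/7 = 10317/7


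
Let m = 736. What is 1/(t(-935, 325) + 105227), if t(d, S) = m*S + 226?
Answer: 1/344653 ≈ 2.9015e-6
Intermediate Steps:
t(d, S) = 226 + 736*S (t(d, S) = 736*S + 226 = 226 + 736*S)
1/(t(-935, 325) + 105227) = 1/((226 + 736*325) + 105227) = 1/((226 + 239200) + 105227) = 1/(239426 + 105227) = 1/344653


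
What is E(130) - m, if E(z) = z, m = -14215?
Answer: 14345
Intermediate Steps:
E(130) - m = 130 - 1*(-14215) = 130 + 14215 = 14345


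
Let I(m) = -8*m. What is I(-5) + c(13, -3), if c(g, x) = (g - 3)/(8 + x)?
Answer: 42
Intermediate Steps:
c(g, x) = (-3 + g)/(8 + x)
I(-5) + c(13, -3) = -8*(-5) + (-3 + 13)/(8 - 3) = 40 + 10/5 = 40 + (1/5)*10 = 40 + 2 = 42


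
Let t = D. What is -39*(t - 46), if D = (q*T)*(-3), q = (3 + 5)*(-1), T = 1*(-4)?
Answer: 5538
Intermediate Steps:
T = -4
q = -8 (q = 8*(-1) = -8)
D = -96 (D = -8*(-4)*(-3) = 32*(-3) = -96)
t = -96
-39*(t - 46) = -39*(-96 - 46) = -39*(-142) = 5538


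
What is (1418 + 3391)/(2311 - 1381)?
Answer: 1603/310 ≈ 5.1710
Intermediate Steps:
(1418 + 3391)/(2311 - 1381) = 4809/930 = 4809*(1/930) = 1603/310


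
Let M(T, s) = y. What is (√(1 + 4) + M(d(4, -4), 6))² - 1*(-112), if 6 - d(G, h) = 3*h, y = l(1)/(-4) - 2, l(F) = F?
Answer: 1953/16 - 9*√5/2 ≈ 112.00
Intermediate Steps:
y = -9/4 (y = 1/(-4) - 2 = -¼*1 - 2 = -¼ - 2 = -9/4 ≈ -2.2500)
d(G, h) = 6 - 3*h
M(T, s) = -9/4
(√(1 + 4) + M(d(4, -4), 6))² - 1*(-112) = (√(1 + 4) - 9/4)² - 1*(-112) = (√5 - 9/4)² + 112 = (-9/4 + √5)² + 112 = 112 + (-9/4 + √5)²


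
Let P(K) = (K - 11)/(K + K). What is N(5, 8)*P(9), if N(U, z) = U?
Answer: -5/9 ≈ -0.55556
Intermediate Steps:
P(K) = (-11 + K)/(2*K) (P(K) = (-11 + K)/((2*K)) = (-11 + K)*(1/(2*K)) = (-11 + K)/(2*K))
N(5, 8)*P(9) = 5*((1/2)*(-11 + 9)/9) = 5*((1/2)*(1/9)*(-2)) = 5*(-1/9) = -5/9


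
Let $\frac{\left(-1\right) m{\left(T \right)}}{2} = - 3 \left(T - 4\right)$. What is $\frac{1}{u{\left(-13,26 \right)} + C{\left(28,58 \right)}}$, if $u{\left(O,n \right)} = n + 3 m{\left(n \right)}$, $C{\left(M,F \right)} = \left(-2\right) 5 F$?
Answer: $- \frac{1}{158} \approx -0.0063291$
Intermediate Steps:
$m{\left(T \right)} = -24 + 6 T$ ($m{\left(T \right)} = - 2 \left(- 3 \left(T - 4\right)\right) = - 2 \left(- 3 \left(-4 + T\right)\right) = - 2 \left(12 - 3 T\right) = -24 + 6 T$)
$C{\left(M,F \right)} = - 10 F$
$u{\left(O,n \right)} = -72 + 19 n$ ($u{\left(O,n \right)} = n + 3 \left(-24 + 6 n\right) = n + \left(-72 + 18 n\right) = -72 + 19 n$)
$\frac{1}{u{\left(-13,26 \right)} + C{\left(28,58 \right)}} = \frac{1}{\left(-72 + 19 \cdot 26\right) - 580} = \frac{1}{\left(-72 + 494\right) - 580} = \frac{1}{422 - 580} = \frac{1}{-158} = - \frac{1}{158}$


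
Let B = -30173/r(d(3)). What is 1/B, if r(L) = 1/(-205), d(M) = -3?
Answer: 1/6185465 ≈ 1.6167e-7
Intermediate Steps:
r(L) = -1/205
B = 6185465 (B = -30173/(-1/205) = -30173*(-205) = 6185465)
1/B = 1/6185465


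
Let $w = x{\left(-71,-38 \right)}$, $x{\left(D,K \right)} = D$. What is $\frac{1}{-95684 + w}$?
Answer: $- \frac{1}{95755} \approx -1.0443 \cdot 10^{-5}$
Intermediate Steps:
$w = -71$
$\frac{1}{-95684 + w} = \frac{1}{-95684 - 71} = \frac{1}{-95755} = - \frac{1}{95755}$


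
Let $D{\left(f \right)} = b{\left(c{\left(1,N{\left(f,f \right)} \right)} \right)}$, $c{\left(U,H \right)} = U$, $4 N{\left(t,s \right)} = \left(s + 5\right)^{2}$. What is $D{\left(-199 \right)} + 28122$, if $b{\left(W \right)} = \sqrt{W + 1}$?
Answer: $28122 + \sqrt{2} \approx 28123.0$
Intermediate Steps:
$N{\left(t,s \right)} = \frac{\left(5 + s\right)^{2}}{4}$ ($N{\left(t,s \right)} = \frac{\left(s + 5\right)^{2}}{4} = \frac{\left(5 + s\right)^{2}}{4}$)
$b{\left(W \right)} = \sqrt{1 + W}$
$D{\left(f \right)} = \sqrt{2}$ ($D{\left(f \right)} = \sqrt{1 + 1} = \sqrt{2}$)
$D{\left(-199 \right)} + 28122 = \sqrt{2} + 28122 = 28122 + \sqrt{2}$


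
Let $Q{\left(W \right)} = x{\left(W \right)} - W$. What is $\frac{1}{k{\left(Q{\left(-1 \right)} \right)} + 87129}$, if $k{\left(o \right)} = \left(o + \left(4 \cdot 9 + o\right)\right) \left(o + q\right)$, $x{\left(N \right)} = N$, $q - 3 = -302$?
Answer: $\frac{1}{76365} \approx 1.3095 \cdot 10^{-5}$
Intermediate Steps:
$q = -299$ ($q = 3 - 302 = -299$)
$Q{\left(W \right)} = 0$ ($Q{\left(W \right)} = W - W = 0$)
$k{\left(o \right)} = \left(-299 + o\right) \left(36 + 2 o\right)$ ($k{\left(o \right)} = \left(o + \left(4 \cdot 9 + o\right)\right) \left(o - 299\right) = \left(o + \left(36 + o\right)\right) \left(-299 + o\right) = \left(36 + 2 o\right) \left(-299 + o\right) = \left(-299 + o\right) \left(36 + 2 o\right)$)
$\frac{1}{k{\left(Q{\left(-1 \right)} \right)} + 87129} = \frac{1}{\left(-10764 - 0 + 2 \cdot 0^{2}\right) + 87129} = \frac{1}{\left(-10764 + 0 + 2 \cdot 0\right) + 87129} = \frac{1}{\left(-10764 + 0 + 0\right) + 87129} = \frac{1}{-10764 + 87129} = \frac{1}{76365}$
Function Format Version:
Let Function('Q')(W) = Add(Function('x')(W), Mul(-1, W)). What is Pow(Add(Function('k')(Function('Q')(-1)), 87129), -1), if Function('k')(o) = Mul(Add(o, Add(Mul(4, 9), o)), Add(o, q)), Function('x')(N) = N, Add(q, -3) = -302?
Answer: Rational(1, 76365) ≈ 1.3095e-5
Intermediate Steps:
q = -299 (q = Add(3, -302) = -299)
Function('Q')(W) = 0 (Function('Q')(W) = Add(W, Mul(-1, W)) = 0)
Function('k')(o) = Mul(Add(-299, o), Add(36, Mul(2, o))) (Function('k')(o) = Mul(Add(o, Add(Mul(4, 9), o)), Add(o, -299)) = Mul(Add(o, Add(36, o)), Add(-299, o)) = Mul(Add(36, Mul(2, o)), Add(-299, o)) = Mul(Add(-299, o), Add(36, Mul(2, o))))
Pow(Add(Function('k')(Function('Q')(-1)), 87129), -1) = Pow(Add(Add(-10764, Mul(-562, 0), Mul(2, Pow(0, 2))), 87129), -1) = Pow(Add(Add(-10764, 0, Mul(2, 0)), 87129), -1) = Pow(Add(Add(-10764, 0, 0), 87129), -1) = Pow(Add(-10764, 87129), -1) = Pow(76365, -1) = Rational(1, 76365)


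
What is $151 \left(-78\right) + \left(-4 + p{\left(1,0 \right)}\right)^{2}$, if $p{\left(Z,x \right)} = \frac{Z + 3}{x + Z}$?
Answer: $-11778$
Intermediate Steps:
$p{\left(Z,x \right)} = \frac{3 + Z}{Z + x}$
$151 \left(-78\right) + \left(-4 + p{\left(1,0 \right)}\right)^{2} = 151 \left(-78\right) + \left(-4 + \frac{3 + 1}{1 + 0}\right)^{2} = -11778 + \left(-4 + 1^{-1} \cdot 4\right)^{2} = -11778 + \left(-4 + 1 \cdot 4\right)^{2} = -11778 + \left(-4 + 4\right)^{2} = -11778 + 0^{2} = -11778 + 0 = -11778$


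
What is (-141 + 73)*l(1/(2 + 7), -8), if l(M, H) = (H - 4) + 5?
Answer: 476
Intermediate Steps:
l(M, H) = 1 + H (l(M, H) = (-4 + H) + 5 = 1 + H)
(-141 + 73)*l(1/(2 + 7), -8) = (-141 + 73)*(1 - 8) = -68*(-7) = 476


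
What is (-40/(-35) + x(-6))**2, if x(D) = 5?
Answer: 1849/49 ≈ 37.735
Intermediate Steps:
(-40/(-35) + x(-6))**2 = (-40/(-35) + 5)**2 = (-40*(-1/35) + 5)**2 = (8/7 + 5)**2 = (43/7)**2 = 1849/49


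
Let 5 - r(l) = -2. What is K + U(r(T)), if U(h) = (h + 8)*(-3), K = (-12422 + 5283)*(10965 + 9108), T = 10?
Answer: -143301192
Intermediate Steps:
r(l) = 7 (r(l) = 5 - 1*(-2) = 5 + 2 = 7)
K = -143301147 (K = -7139*20073 = -143301147)
U(h) = -24 - 3*h (U(h) = (8 + h)*(-3) = -24 - 3*h)
K + U(r(T)) = -143301147 + (-24 - 3*7) = -143301147 + (-24 - 21) = -143301147 - 45 = -143301192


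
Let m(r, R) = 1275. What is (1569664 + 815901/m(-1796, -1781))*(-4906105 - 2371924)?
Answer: -4857204931421843/425 ≈ -1.1429e+13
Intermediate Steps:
(1569664 + 815901/m(-1796, -1781))*(-4906105 - 2371924) = (1569664 + 815901/1275)*(-4906105 - 2371924) = (1569664 + 815901*(1/1275))*(-7278029) = (1569664 + 271967/425)*(-7278029) = (667379167/425)*(-7278029) = -4857204931421843/425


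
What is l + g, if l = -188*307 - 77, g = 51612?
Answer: -6181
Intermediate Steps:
l = -57793 (l = -57716 - 77 = -57793)
l + g = -57793 + 51612 = -6181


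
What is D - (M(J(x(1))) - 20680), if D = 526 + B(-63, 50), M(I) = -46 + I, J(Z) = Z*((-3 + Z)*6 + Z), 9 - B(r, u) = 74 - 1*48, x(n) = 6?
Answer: 21091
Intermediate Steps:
B(r, u) = -17 (B(r, u) = 9 - (74 - 1*48) = 9 - (74 - 48) = 9 - 1*26 = 9 - 26 = -17)
J(Z) = Z*(-18 + 7*Z) (J(Z) = Z*((-18 + 6*Z) + Z) = Z*(-18 + 7*Z))
D = 509 (D = 526 - 17 = 509)
D - (M(J(x(1))) - 20680) = 509 - ((-46 + 6*(-18 + 7*6)) - 20680) = 509 - ((-46 + 6*(-18 + 42)) - 20680) = 509 - ((-46 + 6*24) - 20680) = 509 - ((-46 + 144) - 20680) = 509 - (98 - 20680) = 509 - 1*(-20582) = 509 + 20582 = 21091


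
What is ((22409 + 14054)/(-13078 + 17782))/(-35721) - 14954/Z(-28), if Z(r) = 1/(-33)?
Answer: 11845794585575/24004512 ≈ 4.9348e+5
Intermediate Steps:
Z(r) = -1/33
((22409 + 14054)/(-13078 + 17782))/(-35721) - 14954/Z(-28) = ((22409 + 14054)/(-13078 + 17782))/(-35721) - 14954/(-1/33) = (36463/4704)*(-1/35721) - 14954*(-33) = (36463*(1/4704))*(-1/35721) + 493482 = (5209/672)*(-1/35721) + 493482 = -5209/24004512 + 493482 = 11845794585575/24004512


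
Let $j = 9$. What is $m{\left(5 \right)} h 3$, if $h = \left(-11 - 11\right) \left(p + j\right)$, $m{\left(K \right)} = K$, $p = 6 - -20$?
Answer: $-11550$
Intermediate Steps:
$p = 26$ ($p = 6 + 20 = 26$)
$h = -770$ ($h = \left(-11 - 11\right) \left(26 + 9\right) = \left(-22\right) 35 = -770$)
$m{\left(5 \right)} h 3 = 5 \left(-770\right) 3 = \left(-3850\right) 3 = -11550$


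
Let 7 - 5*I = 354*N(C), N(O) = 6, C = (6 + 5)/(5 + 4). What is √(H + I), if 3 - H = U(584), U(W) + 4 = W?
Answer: I*√25010/5 ≈ 31.629*I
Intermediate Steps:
U(W) = -4 + W
C = 11/9 ≈ 1.2222
H = -577 (H = 3 - (-4 + 584) = 3 - 1*580 = 3 - 580 = -577)
I = -2117/5 (I = 7/5 - 354*6/5 = 7/5 - ⅕*2124 = 7/5 - 2124/5 = -2117/5 ≈ -423.40)
√(H + I) = √(-577 - 2117/5) = √(-5002/5) = I*√25010/5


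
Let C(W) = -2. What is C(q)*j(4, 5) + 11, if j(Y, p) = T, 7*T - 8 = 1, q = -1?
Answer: 59/7 ≈ 8.4286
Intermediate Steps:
T = 9/7 (T = 8/7 + (⅐)*1 = 8/7 + ⅐ = 9/7 ≈ 1.2857)
j(Y, p) = 9/7
C(q)*j(4, 5) + 11 = -2*9/7 + 11 = -18/7 + 11 = 59/7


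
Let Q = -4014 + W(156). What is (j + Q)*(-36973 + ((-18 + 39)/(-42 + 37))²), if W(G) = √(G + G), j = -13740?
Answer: 16402636536/25 - 1847768*√78/25 ≈ 6.5545e+8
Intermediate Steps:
W(G) = √2*√G (W(G) = √(2*G) = √2*√G)
Q = -4014 + 2*√78 (Q = -4014 + √2*√156 = -4014 + √2*(2*√39) = -4014 + 2*√78 ≈ -3996.3)
(j + Q)*(-36973 + ((-18 + 39)/(-42 + 37))²) = (-13740 + (-4014 + 2*√78))*(-36973 + ((-18 + 39)/(-42 + 37))²) = (-17754 + 2*√78)*(-36973 + (21/(-5))²) = (-17754 + 2*√78)*(-36973 + (21*(-⅕))²) = (-17754 + 2*√78)*(-36973 + (-21/5)²) = (-17754 + 2*√78)*(-36973 + 441/25) = (-17754 + 2*√78)*(-923884/25) = 16402636536/25 - 1847768*√78/25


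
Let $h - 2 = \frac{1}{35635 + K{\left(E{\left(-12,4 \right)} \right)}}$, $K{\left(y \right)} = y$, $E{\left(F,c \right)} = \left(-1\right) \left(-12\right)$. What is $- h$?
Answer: $- \frac{71295}{35647} \approx -2.0$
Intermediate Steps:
$E{\left(F,c \right)} = 12$
$h = \frac{71295}{35647}$ ($h = 2 + \frac{1}{35635 + 12} = 2 + \frac{1}{35647} = \frac{71295}{35647} \approx 2.0$)
$- h = \left(-1\right) \frac{71295}{35647} = - \frac{71295}{35647}$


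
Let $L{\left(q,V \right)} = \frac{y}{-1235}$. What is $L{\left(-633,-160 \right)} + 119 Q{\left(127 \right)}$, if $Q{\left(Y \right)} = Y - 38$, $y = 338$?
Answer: $\frac{1006119}{95} \approx 10591.0$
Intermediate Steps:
$Q{\left(Y \right)} = -38 + Y$ ($Q{\left(Y \right)} = Y - 38 = -38 + Y$)
$L{\left(q,V \right)} = - \frac{26}{95}$ ($L{\left(q,V \right)} = \frac{338}{-1235} = 338 \left(- \frac{1}{1235}\right) = - \frac{26}{95}$)
$L{\left(-633,-160 \right)} + 119 Q{\left(127 \right)} = - \frac{26}{95} + 119 \left(-38 + 127\right) = - \frac{26}{95} + 119 \cdot 89 = - \frac{26}{95} + 10591 = \frac{1006119}{95}$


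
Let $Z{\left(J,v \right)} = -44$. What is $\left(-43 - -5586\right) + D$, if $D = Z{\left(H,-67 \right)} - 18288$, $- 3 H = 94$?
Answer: $-12789$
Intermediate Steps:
$H = - \frac{94}{3}$ ($H = \left(- \frac{1}{3}\right) 94 = - \frac{94}{3} \approx -31.333$)
$D = -18332$ ($D = -44 - 18288 = -18332$)
$\left(-43 - -5586\right) + D = \left(-43 - -5586\right) - 18332 = \left(-43 + 5586\right) - 18332 = 5543 - 18332 = -12789$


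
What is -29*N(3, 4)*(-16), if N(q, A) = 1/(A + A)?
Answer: 58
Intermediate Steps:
N(q, A) = 1/(2*A)
-29*N(3, 4)*(-16) = -29*((½)/4)*(-16) = -29*((½)*(¼))*(-16) = -29*(⅛)*(-16) = -29*(-16)/8 = -1*(-58) = 58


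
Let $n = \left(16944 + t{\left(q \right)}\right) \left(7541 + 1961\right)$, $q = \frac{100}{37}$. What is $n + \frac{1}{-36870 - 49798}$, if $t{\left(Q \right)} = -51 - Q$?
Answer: $\frac{514650997359139}{3206716} \approx 1.6049 \cdot 10^{8}$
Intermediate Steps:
$q = \frac{100}{37}$ ($q = 100 \cdot \frac{1}{37} = \frac{100}{37} \approx 2.7027$)
$n = \frac{5938189382}{37}$ ($n = \left(16944 - \frac{1987}{37}\right) \left(7541 + 1961\right) = \left(16944 - \frac{1987}{37}\right) 9502 = \frac{624941}{37} \cdot 9502 = \frac{5938189382}{37} \approx 1.6049 \cdot 10^{8}$)
$n + \frac{1}{-36870 - 49798} = \frac{5938189382}{37} + \frac{1}{-36870 - 49798} = \frac{5938189382}{37} + \frac{1}{-86668} = \frac{5938189382}{37} - \frac{1}{86668} = \frac{514650997359139}{3206716}$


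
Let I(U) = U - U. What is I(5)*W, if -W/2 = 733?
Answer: 0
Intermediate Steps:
W = -1466 (W = -2*733 = -1466)
I(U) = 0
I(5)*W = 0*(-1466) = 0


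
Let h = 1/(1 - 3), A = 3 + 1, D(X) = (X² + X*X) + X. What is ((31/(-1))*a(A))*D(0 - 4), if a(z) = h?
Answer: 434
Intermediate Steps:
D(X) = X + 2*X² (D(X) = (X² + X²) + X = 2*X² + X = X + 2*X²)
A = 4
h = -½ (h = 1/(-2) = -½ ≈ -0.50000)
a(z) = -½
((31/(-1))*a(A))*D(0 - 4) = ((31/(-1))*(-½))*((0 - 4)*(1 + 2*(0 - 4))) = ((31*(-1))*(-½))*(-4*(1 + 2*(-4))) = (-31*(-½))*(-4*(1 - 8)) = 31*(-4*(-7))/2 = (31/2)*28 = 434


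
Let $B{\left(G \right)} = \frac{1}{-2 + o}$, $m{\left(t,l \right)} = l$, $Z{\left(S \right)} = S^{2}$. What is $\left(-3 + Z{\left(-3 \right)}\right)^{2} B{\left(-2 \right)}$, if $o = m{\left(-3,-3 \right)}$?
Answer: $- \frac{36}{5} \approx -7.2$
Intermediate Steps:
$o = -3$
$B{\left(G \right)} = - \frac{1}{5}$ ($B{\left(G \right)} = \frac{1}{-2 - 3} = \frac{1}{-5} = - \frac{1}{5}$)
$\left(-3 + Z{\left(-3 \right)}\right)^{2} B{\left(-2 \right)} = \left(-3 + \left(-3\right)^{2}\right)^{2} \left(- \frac{1}{5}\right) = \left(-3 + 9\right)^{2} \left(- \frac{1}{5}\right) = 6^{2} \left(- \frac{1}{5}\right) = 36 \left(- \frac{1}{5}\right) = - \frac{36}{5}$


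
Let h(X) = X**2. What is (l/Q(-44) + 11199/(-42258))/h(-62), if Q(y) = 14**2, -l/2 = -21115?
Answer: 37132507/663295654 ≈ 0.055982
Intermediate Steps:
l = 42230 (l = -2*(-21115) = 42230)
Q(y) = 196
(l/Q(-44) + 11199/(-42258))/h(-62) = (42230/196 + 11199/(-42258))/((-62)**2) = (42230*(1/196) + 11199*(-1/42258))/3844 = (21115/98 - 3733/14086)*(1/3844) = (74265014/345107)*(1/3844) = 37132507/663295654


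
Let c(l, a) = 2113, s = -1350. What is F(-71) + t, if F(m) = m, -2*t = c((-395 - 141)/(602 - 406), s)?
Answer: -2255/2 ≈ -1127.5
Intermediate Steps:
t = -2113/2 (t = -1/2*2113 = -2113/2 ≈ -1056.5)
F(-71) + t = -71 - 2113/2 = -2255/2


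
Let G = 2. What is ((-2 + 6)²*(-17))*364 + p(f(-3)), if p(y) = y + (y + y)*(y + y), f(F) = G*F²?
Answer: -97694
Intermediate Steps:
f(F) = 2*F²
p(y) = y + 4*y² (p(y) = y + (2*y)*(2*y) = y + 4*y²)
((-2 + 6)²*(-17))*364 + p(f(-3)) = ((-2 + 6)²*(-17))*364 + (2*(-3)²)*(1 + 4*(2*(-3)²)) = (4²*(-17))*364 + (2*9)*(1 + 4*(2*9)) = (16*(-17))*364 + 18*(1 + 4*18) = -272*364 + 18*(1 + 72) = -99008 + 18*73 = -99008 + 1314 = -97694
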